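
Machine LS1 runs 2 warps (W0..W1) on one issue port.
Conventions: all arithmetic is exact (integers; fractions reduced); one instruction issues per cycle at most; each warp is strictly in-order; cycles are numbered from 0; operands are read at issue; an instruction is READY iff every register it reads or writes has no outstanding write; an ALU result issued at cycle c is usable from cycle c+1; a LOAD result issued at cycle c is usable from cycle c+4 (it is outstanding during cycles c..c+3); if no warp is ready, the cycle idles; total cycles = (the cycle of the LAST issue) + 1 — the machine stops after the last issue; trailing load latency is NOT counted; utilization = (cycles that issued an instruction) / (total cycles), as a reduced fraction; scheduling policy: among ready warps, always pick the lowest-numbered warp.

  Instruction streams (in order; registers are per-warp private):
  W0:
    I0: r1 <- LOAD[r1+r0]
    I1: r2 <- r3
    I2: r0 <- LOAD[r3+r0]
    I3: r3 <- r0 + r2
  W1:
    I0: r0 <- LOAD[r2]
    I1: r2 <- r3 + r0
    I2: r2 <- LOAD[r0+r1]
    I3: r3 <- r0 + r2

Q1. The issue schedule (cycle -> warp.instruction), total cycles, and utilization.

cycle 0: W0.I0
cycle 1: W0.I1
cycle 2: W0.I2
cycle 3: W1.I0
cycle 4: idle
cycle 5: idle
cycle 6: W0.I3
cycle 7: W1.I1
cycle 8: W1.I2
cycle 9: idle
cycle 10: idle
cycle 11: idle
cycle 12: W1.I3

Answer: 13 cycles, utilization 8/13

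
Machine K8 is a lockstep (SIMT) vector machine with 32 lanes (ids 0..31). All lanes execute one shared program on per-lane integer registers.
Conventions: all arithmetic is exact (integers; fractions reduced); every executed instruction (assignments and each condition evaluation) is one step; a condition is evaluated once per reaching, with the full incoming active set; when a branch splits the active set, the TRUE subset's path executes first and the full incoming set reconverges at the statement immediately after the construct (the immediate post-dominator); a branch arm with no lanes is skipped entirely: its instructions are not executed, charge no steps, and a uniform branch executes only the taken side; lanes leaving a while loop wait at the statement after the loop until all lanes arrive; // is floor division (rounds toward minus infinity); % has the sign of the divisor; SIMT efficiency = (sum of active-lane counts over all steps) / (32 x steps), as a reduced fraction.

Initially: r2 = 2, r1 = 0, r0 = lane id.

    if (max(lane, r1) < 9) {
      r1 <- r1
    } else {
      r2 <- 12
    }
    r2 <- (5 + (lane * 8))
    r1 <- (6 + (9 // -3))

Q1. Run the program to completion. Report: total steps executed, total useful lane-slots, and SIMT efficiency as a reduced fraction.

Answer: 5 steps, 128 useful, 4/5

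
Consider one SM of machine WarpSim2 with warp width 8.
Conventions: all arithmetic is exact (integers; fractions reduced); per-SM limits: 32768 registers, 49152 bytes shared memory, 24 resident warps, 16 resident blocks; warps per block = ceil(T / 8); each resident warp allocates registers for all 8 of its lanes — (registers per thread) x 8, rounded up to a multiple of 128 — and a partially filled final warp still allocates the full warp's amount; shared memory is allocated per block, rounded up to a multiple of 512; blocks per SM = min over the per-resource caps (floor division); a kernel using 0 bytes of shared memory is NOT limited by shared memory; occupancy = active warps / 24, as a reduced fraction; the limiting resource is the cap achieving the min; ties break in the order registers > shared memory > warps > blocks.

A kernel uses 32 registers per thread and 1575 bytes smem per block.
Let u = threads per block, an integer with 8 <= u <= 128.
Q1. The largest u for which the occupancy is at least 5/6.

Answer: u = 96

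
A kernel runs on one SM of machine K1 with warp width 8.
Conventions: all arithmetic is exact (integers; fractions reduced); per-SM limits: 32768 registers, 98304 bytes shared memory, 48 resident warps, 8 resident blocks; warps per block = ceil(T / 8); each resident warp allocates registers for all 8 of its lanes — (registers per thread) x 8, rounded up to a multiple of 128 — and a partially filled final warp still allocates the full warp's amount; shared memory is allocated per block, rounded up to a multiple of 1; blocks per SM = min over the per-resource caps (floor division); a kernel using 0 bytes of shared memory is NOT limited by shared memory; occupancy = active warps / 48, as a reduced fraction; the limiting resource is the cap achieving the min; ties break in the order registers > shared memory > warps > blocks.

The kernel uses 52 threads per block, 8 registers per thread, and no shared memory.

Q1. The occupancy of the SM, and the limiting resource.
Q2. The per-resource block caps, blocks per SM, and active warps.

Answer: occupancy 7/8, limited by warps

registers: 36 blocks
shared memory: no limit (kernel uses none)
warps: 6 blocks
blocks: 8 blocks

Answer: 6 blocks, 42 active warps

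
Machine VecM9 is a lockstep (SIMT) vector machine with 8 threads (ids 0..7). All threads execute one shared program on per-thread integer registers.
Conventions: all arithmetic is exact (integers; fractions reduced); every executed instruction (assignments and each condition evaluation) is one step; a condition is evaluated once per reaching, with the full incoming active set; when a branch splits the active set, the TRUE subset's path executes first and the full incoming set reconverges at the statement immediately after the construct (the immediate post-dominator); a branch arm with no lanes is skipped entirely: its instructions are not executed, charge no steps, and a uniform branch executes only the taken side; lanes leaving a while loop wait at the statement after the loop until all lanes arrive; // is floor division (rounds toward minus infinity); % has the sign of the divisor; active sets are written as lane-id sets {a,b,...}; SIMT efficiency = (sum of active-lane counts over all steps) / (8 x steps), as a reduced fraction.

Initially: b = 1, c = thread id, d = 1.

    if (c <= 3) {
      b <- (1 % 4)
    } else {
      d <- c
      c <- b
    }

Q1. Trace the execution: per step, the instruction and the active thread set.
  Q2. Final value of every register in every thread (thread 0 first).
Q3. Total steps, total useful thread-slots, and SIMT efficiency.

step 0: eval (c <= 3)                {0,1,2,3,4,5,6,7}
step 1: b <- (1 % 4)                 {0,1,2,3}
step 2: d <- c                       {4,5,6,7}
step 3: c <- b                       {4,5,6,7}

Answer: 4 steps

b: 1,1,1,1,1,1,1,1
c: 0,1,2,3,1,1,1,1
d: 1,1,1,1,4,5,6,7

steps = 4; useful = 20; efficiency = 20/32 = 5/8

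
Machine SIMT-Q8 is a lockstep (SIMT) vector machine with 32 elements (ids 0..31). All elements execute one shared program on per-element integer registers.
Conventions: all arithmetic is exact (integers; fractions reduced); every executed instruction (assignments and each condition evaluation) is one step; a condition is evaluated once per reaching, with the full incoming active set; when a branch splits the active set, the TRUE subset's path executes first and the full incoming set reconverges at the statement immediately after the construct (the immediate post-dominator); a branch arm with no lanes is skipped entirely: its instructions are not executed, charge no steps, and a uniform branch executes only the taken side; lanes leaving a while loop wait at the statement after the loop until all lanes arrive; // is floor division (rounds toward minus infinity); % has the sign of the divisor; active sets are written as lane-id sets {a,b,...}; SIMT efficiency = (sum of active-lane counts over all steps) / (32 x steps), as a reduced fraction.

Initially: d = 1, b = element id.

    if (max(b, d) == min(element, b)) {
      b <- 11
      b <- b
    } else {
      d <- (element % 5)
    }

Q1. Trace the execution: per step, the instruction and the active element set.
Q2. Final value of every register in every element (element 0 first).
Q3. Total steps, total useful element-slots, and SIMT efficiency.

step 0: eval (max(b, d) == min(element, b)) {0,1,2,3,4,5,6,7,8,9,10,11,12,13,14,15,16,17,18,19,20,21,22,23,24,25,26,27,28,29,30,31}
step 1: b <- 11                      {1,2,3,4,5,6,7,8,9,10,11,12,13,14,15,16,17,18,19,20,21,22,23,24,25,26,27,28,29,30,31}
step 2: b <- b                       {1,2,3,4,5,6,7,8,9,10,11,12,13,14,15,16,17,18,19,20,21,22,23,24,25,26,27,28,29,30,31}
step 3: d <- (element % 5)           {0}

Answer: 4 steps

d: 0,1,1,1,1,1,1,1,1,1,1,1,1,1,1,1,1,1,1,1,1,1,1,1,1,1,1,1,1,1,1,1
b: 0,11,11,11,11,11,11,11,11,11,11,11,11,11,11,11,11,11,11,11,11,11,11,11,11,11,11,11,11,11,11,11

steps = 4; useful = 95; efficiency = 95/128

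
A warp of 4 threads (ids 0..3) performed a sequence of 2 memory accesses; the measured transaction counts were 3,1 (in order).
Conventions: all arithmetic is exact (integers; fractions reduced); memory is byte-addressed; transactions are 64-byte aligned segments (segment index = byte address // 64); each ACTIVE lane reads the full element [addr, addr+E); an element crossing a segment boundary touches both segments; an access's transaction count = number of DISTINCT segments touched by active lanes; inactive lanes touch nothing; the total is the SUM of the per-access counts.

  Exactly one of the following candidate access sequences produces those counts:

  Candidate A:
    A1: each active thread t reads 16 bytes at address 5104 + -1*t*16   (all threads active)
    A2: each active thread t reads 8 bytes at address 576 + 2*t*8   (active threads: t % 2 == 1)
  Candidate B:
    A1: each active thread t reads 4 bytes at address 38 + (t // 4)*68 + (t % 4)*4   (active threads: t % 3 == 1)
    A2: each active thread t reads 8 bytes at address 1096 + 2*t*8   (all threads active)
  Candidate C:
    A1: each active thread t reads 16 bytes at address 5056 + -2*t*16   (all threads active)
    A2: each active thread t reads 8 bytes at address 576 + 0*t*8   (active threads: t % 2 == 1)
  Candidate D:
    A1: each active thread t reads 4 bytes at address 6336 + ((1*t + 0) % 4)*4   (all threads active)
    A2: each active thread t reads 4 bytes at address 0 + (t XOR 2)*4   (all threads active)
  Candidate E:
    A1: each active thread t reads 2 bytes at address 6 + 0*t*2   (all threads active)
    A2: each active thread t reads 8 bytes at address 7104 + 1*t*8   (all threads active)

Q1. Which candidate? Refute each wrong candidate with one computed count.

A: A1 gives 1 transaction, not 3
B: A1 gives 1 transaction, not 3
D: A1 gives 1 transaction, not 3
E: A1 gives 1 transaction, not 3
C: all counts match (3,1)

Answer: C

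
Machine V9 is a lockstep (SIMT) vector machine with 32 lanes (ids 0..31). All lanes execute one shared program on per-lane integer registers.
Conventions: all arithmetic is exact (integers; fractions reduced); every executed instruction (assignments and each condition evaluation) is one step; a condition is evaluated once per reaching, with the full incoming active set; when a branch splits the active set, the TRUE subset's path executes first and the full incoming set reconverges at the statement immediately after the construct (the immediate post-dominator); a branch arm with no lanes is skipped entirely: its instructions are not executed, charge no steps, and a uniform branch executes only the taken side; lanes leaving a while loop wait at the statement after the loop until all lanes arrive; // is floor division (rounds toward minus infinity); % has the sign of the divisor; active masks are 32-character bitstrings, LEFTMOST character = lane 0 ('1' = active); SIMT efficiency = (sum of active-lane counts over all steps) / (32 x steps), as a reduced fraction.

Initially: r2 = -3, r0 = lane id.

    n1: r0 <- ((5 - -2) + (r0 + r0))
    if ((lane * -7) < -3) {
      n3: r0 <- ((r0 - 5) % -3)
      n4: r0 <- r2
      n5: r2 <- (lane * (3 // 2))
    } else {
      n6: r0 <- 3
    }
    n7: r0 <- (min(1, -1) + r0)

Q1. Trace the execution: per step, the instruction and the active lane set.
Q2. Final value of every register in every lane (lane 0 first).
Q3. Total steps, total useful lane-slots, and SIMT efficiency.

step 0: r0 <- ((5 - -2) + (r0 + r0)) 11111111111111111111111111111111
step 1: eval ((lane * -7) < -3)      11111111111111111111111111111111
step 2: r0 <- ((r0 - 5) % -3)        01111111111111111111111111111111
step 3: r0 <- r2                     01111111111111111111111111111111
step 4: r2 <- (lane * (3 // 2))      01111111111111111111111111111111
step 5: r0 <- 3                      10000000000000000000000000000000
step 6: r0 <- (min(1, -1) + r0)      11111111111111111111111111111111

Answer: 7 steps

r2: -3,1,2,3,4,5,6,7,8,9,10,11,12,13,14,15,16,17,18,19,20,21,22,23,24,25,26,27,28,29,30,31
r0: 2,-4,-4,-4,-4,-4,-4,-4,-4,-4,-4,-4,-4,-4,-4,-4,-4,-4,-4,-4,-4,-4,-4,-4,-4,-4,-4,-4,-4,-4,-4,-4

steps = 7; useful = 190; efficiency = 190/224 = 95/112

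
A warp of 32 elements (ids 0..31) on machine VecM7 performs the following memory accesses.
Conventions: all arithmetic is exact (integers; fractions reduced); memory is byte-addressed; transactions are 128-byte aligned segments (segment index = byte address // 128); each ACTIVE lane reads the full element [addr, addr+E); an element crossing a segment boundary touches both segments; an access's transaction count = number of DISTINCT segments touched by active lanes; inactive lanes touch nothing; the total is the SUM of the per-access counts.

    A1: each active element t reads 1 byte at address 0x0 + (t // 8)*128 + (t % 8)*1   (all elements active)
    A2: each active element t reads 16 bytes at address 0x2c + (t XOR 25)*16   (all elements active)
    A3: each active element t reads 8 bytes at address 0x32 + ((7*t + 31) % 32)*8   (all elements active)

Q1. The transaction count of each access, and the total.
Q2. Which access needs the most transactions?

A1: 4 transactions
A2: 5 transactions
A3: 3 transactions

Answer: 4,5,3; total 12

Answer: A2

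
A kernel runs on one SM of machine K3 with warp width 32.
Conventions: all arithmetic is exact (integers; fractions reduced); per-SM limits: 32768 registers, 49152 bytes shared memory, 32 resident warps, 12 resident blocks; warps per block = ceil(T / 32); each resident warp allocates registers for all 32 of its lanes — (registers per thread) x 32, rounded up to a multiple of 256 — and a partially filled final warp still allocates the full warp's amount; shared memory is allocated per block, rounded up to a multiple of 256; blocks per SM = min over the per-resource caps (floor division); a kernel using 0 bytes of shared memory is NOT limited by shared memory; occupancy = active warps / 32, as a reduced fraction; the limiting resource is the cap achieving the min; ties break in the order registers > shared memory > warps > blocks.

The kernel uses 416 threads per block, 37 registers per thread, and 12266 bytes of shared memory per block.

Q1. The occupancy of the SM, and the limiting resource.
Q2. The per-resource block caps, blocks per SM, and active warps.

Answer: occupancy 13/32, limited by registers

registers: 1 block
shared memory: 4 blocks
warps: 2 blocks
blocks: 12 blocks

Answer: 1 block, 13 active warps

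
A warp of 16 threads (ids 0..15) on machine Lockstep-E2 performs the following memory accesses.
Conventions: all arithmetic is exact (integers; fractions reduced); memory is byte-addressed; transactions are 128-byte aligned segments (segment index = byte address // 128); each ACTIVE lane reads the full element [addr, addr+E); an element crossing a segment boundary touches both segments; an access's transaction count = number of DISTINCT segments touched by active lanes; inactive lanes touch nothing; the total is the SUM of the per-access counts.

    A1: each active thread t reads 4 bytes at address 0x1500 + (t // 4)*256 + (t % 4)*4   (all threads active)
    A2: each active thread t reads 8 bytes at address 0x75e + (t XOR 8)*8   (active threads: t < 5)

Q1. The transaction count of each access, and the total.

A1: 4 transactions
A2: 1 transaction

Answer: 4,1; total 5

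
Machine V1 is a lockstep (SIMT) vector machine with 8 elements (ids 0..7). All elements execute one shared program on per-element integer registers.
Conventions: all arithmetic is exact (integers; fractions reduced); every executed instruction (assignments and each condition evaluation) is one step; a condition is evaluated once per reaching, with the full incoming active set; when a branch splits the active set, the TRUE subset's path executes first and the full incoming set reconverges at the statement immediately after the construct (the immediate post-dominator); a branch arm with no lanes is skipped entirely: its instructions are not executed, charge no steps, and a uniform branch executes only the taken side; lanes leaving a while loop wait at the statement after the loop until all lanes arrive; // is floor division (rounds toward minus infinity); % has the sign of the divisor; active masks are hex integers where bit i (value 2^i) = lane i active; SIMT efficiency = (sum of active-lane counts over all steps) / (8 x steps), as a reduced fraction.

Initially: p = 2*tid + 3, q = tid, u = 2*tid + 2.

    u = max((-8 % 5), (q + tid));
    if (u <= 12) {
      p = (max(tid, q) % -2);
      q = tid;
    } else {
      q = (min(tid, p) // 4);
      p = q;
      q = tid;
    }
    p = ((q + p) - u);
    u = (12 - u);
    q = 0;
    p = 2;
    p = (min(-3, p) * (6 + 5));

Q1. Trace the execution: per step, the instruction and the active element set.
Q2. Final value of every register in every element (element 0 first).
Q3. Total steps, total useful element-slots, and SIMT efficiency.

step 0: u <- max((-8 % 5), (q + tid)) 0xff
step 1: eval (u <= 12)               0xff
step 2: p <- (max(tid, q) % -2)      0x7f
step 3: q <- tid                     0x7f
step 4: q <- (min(tid, p) // 4)      0x80
step 5: p <- q                       0x80
step 6: q <- tid                     0x80
step 7: p <- ((q + p) - u)           0xff
step 8: u <- (12 - u)                0xff
step 9: q <- 0                       0xff
step 10: p <- 2                       0xff
step 11: p <- (min(-3, p) * (6 + 5))  0xff

Answer: 12 steps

p: -33,-33,-33,-33,-33,-33,-33,-33
q: 0,0,0,0,0,0,0,0
u: 10,10,8,6,4,2,0,-2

steps = 12; useful = 73; efficiency = 73/96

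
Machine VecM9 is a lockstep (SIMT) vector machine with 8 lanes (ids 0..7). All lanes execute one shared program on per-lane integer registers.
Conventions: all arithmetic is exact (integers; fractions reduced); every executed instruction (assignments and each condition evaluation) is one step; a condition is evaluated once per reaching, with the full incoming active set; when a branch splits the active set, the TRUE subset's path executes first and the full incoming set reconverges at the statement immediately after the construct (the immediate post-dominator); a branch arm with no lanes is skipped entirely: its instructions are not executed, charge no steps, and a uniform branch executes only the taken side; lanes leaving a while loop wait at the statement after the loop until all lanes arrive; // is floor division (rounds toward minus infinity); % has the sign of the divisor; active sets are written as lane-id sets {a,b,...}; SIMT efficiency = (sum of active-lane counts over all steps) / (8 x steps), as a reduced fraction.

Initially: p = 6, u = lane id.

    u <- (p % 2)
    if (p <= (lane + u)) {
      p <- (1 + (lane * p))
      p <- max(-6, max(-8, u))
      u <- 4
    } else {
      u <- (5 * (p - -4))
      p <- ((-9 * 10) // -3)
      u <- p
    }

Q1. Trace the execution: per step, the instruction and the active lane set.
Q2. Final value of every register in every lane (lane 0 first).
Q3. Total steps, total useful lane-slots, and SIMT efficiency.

step 0: u <- (p % 2)                 {0,1,2,3,4,5,6,7}
step 1: eval (p <= (lane + u))       {0,1,2,3,4,5,6,7}
step 2: p <- (1 + (lane * p))        {6,7}
step 3: p <- max(-6, max(-8, u))     {6,7}
step 4: u <- 4                       {6,7}
step 5: u <- (5 * (p - -4))          {0,1,2,3,4,5}
step 6: p <- ((-9 * 10) // -3)       {0,1,2,3,4,5}
step 7: u <- p                       {0,1,2,3,4,5}

Answer: 8 steps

p: 30,30,30,30,30,30,0,0
u: 30,30,30,30,30,30,4,4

steps = 8; useful = 40; efficiency = 40/64 = 5/8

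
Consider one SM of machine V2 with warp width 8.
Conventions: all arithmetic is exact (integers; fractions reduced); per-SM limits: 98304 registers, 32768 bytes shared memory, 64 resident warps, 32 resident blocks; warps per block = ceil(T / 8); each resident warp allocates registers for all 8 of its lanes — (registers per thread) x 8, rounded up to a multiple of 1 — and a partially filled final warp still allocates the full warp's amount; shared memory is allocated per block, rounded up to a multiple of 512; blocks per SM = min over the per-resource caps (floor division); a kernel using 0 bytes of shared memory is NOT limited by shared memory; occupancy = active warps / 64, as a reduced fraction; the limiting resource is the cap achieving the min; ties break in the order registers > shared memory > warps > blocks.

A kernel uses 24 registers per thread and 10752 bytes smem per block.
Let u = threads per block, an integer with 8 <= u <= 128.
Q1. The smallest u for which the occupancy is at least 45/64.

Answer: u = 113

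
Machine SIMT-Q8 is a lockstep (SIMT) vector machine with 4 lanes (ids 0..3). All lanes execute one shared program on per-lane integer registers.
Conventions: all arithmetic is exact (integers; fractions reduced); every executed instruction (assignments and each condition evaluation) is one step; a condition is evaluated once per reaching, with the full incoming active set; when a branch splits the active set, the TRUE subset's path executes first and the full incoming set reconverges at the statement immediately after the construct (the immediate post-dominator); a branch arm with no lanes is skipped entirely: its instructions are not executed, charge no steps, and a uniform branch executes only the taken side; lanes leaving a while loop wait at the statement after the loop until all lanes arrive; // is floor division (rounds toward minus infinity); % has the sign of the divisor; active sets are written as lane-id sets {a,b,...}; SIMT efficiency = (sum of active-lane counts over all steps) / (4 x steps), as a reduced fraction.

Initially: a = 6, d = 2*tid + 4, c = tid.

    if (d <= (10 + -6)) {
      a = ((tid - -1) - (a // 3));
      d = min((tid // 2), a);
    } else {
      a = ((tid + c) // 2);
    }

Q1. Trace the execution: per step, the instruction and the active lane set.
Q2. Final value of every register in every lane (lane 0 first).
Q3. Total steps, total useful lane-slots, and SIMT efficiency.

step 0: eval (d <= (10 + -6))        {0,1,2,3}
step 1: a <- ((tid - -1) - (a // 3)) {0}
step 2: d <- min((tid // 2), a)      {0}
step 3: a <- ((tid + c) // 2)        {1,2,3}

Answer: 4 steps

a: -1,1,2,3
d: -1,6,8,10
c: 0,1,2,3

steps = 4; useful = 9; efficiency = 9/16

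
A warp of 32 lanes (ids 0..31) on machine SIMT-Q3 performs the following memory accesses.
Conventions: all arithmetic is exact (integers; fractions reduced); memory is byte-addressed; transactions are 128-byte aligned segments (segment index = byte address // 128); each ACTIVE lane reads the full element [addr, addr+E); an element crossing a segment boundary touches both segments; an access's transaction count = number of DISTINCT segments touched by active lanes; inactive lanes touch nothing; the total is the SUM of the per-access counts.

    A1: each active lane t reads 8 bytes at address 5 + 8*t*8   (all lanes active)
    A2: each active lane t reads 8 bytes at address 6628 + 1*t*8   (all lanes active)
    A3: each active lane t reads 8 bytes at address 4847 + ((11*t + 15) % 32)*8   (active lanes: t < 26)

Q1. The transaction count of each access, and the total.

A1: 16 transactions
A2: 3 transactions
A3: 3 transactions

Answer: 16,3,3; total 22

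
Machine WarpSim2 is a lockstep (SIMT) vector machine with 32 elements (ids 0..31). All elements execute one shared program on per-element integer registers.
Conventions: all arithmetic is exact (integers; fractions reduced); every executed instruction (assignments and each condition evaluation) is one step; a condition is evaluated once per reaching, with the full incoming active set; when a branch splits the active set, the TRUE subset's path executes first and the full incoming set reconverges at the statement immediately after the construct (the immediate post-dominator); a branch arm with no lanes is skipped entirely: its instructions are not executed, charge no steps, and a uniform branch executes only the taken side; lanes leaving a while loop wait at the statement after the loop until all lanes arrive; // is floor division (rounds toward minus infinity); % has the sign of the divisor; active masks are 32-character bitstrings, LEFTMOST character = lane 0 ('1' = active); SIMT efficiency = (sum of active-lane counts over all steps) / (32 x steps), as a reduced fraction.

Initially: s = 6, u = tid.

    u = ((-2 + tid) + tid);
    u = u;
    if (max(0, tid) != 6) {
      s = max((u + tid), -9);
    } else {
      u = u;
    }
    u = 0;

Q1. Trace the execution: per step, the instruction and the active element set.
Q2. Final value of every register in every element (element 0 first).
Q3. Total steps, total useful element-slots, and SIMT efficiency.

step 0: u <- ((-2 + tid) + tid)      11111111111111111111111111111111
step 1: u <- u                       11111111111111111111111111111111
step 2: eval (max(0, tid) != 6)      11111111111111111111111111111111
step 3: s <- max((u + tid), -9)      11111101111111111111111111111111
step 4: u <- u                       00000010000000000000000000000000
step 5: u <- 0                       11111111111111111111111111111111

Answer: 6 steps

s: -2,1,4,7,10,13,6,19,22,25,28,31,34,37,40,43,46,49,52,55,58,61,64,67,70,73,76,79,82,85,88,91
u: 0,0,0,0,0,0,0,0,0,0,0,0,0,0,0,0,0,0,0,0,0,0,0,0,0,0,0,0,0,0,0,0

steps = 6; useful = 160; efficiency = 160/192 = 5/6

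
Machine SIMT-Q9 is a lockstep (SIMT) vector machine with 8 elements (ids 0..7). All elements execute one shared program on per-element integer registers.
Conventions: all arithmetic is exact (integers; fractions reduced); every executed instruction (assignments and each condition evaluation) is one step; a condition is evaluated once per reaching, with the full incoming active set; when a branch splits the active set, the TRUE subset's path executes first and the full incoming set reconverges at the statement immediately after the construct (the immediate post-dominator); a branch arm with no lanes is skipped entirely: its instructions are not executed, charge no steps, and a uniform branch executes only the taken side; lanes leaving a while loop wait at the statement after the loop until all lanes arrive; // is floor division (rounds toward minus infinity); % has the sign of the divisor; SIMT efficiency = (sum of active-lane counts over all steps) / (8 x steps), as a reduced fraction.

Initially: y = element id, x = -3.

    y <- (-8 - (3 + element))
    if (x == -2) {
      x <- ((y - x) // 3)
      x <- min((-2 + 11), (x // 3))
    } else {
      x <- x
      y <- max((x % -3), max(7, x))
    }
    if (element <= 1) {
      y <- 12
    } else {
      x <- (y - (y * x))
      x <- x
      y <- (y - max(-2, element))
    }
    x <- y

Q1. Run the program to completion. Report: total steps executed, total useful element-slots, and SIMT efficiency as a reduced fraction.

Answer: 10 steps, 68 useful, 17/20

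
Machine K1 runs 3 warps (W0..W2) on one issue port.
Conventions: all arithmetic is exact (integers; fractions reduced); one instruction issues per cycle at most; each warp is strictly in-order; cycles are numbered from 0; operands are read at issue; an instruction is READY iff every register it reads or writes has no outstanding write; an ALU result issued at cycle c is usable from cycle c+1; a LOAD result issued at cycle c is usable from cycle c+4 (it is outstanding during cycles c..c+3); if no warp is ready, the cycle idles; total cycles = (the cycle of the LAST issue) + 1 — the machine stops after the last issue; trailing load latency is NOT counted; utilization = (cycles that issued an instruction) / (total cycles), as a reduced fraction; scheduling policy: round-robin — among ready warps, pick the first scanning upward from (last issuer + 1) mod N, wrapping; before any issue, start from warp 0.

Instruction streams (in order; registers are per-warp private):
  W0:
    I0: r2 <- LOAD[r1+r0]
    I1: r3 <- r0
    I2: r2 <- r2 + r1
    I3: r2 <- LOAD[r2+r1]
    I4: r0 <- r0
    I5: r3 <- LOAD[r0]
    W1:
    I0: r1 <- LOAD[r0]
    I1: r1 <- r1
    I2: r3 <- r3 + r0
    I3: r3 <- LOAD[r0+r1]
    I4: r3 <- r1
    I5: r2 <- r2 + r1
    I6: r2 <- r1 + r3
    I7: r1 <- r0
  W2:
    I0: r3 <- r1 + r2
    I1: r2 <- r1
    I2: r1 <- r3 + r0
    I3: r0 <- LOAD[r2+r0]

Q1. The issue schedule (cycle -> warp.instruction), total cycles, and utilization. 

cycle 0: W0.I0
cycle 1: W1.I0
cycle 2: W2.I0
cycle 3: W0.I1
cycle 4: W2.I1
cycle 5: W0.I2
cycle 6: W1.I1
cycle 7: W2.I2
cycle 8: W0.I3
cycle 9: W1.I2
cycle 10: W2.I3
cycle 11: W0.I4
cycle 12: W1.I3
cycle 13: W0.I5
cycle 14: idle
cycle 15: idle
cycle 16: W1.I4
cycle 17: W1.I5
cycle 18: W1.I6
cycle 19: W1.I7

Answer: 20 cycles, utilization 9/10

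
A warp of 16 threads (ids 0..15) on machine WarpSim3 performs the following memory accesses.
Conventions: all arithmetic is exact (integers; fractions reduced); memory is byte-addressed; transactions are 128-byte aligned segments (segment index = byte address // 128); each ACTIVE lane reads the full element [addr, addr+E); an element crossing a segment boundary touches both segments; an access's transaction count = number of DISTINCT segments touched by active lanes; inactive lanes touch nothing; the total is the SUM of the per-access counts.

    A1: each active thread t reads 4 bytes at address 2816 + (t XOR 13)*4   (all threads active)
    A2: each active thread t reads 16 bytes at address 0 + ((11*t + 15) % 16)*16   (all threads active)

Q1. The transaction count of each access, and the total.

A1: 1 transaction
A2: 2 transactions

Answer: 1,2; total 3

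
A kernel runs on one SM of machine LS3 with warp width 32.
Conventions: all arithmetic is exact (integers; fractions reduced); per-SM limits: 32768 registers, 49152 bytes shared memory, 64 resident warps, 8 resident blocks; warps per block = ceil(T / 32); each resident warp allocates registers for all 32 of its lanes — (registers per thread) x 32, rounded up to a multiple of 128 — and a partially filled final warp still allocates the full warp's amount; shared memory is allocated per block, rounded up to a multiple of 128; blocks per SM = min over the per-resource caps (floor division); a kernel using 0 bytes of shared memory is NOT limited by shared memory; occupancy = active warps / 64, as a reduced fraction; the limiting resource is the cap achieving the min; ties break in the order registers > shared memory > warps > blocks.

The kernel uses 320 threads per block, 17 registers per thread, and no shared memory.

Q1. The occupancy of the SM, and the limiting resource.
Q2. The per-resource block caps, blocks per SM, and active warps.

Answer: occupancy 25/32, limited by registers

registers: 5 blocks
shared memory: no limit (kernel uses none)
warps: 6 blocks
blocks: 8 blocks

Answer: 5 blocks, 50 active warps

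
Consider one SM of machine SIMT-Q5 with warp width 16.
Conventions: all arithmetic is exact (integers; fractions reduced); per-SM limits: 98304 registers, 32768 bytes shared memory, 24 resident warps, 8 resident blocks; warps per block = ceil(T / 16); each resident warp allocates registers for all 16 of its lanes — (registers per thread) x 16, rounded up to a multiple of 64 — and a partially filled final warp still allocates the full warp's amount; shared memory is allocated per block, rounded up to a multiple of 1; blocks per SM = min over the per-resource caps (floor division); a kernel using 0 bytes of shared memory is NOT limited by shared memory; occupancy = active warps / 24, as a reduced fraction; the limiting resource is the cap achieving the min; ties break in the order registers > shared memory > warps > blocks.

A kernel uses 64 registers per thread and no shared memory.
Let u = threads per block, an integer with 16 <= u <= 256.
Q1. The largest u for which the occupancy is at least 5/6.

Answer: u = 192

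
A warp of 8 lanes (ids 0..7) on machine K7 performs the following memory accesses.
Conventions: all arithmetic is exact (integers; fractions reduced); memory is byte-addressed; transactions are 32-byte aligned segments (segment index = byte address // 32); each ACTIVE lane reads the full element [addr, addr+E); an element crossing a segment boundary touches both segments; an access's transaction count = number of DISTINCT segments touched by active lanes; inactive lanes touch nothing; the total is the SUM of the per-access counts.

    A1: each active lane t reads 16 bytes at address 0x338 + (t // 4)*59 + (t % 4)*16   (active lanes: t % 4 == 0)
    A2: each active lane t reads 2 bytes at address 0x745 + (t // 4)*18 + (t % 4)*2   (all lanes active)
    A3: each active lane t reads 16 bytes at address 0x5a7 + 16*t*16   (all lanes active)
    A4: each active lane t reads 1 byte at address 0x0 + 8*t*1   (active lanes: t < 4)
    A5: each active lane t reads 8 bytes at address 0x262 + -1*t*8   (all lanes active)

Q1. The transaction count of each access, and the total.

A1: 4 transactions
A2: 1 transaction
A3: 8 transactions
A4: 1 transaction
A5: 3 transactions

Answer: 4,1,8,1,3; total 17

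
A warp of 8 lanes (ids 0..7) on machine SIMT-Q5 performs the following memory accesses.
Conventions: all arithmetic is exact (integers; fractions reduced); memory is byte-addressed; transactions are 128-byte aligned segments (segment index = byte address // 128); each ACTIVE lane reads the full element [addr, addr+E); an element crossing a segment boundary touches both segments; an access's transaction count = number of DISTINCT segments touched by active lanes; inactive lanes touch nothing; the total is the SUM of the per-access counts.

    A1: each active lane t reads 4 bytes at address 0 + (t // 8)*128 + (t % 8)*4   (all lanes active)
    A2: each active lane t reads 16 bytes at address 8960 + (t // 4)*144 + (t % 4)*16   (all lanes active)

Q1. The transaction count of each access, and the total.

A1: 1 transaction
A2: 2 transactions

Answer: 1,2; total 3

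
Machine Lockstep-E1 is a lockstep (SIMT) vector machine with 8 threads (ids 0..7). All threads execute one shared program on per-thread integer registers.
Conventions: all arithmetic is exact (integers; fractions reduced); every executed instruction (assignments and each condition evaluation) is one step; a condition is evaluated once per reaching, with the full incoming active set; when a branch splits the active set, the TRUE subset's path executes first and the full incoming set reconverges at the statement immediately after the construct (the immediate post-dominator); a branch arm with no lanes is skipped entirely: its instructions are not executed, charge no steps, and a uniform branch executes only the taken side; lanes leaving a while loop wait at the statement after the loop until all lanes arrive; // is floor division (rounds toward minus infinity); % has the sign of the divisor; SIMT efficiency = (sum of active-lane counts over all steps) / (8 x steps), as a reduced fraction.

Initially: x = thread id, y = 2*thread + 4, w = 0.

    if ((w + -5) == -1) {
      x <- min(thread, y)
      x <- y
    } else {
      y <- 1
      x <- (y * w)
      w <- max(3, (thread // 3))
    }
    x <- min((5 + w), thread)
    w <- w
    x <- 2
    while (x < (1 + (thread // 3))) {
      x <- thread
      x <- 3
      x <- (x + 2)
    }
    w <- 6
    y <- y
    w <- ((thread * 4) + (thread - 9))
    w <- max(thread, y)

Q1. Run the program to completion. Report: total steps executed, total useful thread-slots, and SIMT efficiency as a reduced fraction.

Answer: 16 steps, 104 useful, 13/16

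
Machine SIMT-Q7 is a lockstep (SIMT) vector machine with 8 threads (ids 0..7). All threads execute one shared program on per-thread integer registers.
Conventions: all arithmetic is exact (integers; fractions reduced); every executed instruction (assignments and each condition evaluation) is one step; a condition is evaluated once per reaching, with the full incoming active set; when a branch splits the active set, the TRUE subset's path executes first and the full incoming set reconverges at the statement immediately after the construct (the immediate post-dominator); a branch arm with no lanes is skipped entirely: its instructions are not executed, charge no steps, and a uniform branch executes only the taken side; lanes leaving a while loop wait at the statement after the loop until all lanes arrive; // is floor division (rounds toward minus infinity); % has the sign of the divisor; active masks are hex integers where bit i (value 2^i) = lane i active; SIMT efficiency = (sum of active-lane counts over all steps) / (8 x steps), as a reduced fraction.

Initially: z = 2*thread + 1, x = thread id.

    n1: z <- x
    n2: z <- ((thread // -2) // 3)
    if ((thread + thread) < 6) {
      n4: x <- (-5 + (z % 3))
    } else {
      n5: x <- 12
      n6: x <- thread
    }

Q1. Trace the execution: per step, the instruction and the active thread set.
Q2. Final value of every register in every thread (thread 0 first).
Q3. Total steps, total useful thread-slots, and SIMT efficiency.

step 0: z <- x                       0xff
step 1: z <- ((thread // -2) // 3)   0xff
step 2: eval ((thread + thread) < 6) 0xff
step 3: x <- (-5 + (z % 3))          0x07
step 4: x <- 12                      0xf8
step 5: x <- thread                  0xf8

Answer: 6 steps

z: 0,-1,-1,-1,-1,-1,-1,-2
x: -5,-3,-3,3,4,5,6,7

steps = 6; useful = 37; efficiency = 37/48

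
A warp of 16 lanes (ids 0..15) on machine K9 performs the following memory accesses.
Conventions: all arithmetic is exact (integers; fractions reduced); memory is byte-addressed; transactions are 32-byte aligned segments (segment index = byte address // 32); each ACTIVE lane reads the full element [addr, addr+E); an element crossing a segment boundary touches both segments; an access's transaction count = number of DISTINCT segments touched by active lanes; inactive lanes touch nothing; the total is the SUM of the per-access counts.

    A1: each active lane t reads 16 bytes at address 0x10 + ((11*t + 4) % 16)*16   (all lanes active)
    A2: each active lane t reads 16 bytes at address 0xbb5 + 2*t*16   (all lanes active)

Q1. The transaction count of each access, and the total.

A1: 9 transactions
A2: 17 transactions

Answer: 9,17; total 26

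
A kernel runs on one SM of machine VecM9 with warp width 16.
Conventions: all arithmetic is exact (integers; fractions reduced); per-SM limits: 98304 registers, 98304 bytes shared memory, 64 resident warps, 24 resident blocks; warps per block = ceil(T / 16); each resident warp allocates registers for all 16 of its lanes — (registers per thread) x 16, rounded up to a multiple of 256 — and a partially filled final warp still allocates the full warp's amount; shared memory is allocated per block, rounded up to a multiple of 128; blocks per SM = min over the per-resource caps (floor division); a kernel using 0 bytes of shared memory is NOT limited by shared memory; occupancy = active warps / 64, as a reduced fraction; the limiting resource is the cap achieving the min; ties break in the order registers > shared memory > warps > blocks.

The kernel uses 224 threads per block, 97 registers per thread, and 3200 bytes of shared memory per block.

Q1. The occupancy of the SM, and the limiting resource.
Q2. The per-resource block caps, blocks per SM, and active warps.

Answer: occupancy 21/32, limited by registers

registers: 3 blocks
shared memory: 30 blocks
warps: 4 blocks
blocks: 24 blocks

Answer: 3 blocks, 42 active warps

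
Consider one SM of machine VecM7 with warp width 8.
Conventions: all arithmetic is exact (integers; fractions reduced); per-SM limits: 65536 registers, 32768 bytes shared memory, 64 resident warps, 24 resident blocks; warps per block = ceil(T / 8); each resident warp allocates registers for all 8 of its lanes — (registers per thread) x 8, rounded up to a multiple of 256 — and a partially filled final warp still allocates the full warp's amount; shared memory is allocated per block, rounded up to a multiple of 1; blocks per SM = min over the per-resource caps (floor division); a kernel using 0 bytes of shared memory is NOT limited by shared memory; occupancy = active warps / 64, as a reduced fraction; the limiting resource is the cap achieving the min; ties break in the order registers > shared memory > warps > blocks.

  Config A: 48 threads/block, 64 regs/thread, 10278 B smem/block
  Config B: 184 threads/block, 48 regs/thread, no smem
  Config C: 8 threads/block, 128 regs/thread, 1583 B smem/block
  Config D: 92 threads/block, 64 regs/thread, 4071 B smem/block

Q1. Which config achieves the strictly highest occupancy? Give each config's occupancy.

occupancies: A 9/32, B 23/32, C 5/16, D 15/16

Answer: D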